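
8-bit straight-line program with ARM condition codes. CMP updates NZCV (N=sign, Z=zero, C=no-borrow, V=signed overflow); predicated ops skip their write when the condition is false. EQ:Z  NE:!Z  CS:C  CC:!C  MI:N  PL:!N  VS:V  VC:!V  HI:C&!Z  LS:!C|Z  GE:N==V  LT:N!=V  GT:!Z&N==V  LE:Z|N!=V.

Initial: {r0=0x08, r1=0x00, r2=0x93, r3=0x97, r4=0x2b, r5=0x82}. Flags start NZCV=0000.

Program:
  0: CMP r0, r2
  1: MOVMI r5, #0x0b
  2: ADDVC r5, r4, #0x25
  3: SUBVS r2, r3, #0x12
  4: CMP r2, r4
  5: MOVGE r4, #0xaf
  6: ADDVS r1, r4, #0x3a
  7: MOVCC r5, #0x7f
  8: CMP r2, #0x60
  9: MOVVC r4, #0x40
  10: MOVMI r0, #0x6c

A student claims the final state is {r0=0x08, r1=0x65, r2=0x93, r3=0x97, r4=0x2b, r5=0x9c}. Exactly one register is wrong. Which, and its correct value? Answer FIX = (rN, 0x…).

FIX = (r5, 0x50)

0: ✓ CMP  NZCV=0000
1: · MOVMI
2: ✓ ADDVC  r5←0x50
3: · SUBVS
4: ✓ CMP  NZCV=0011
5: · MOVGE
6: ✓ ADDVS  r1←0x65
7: · MOVCC
8: ✓ CMP  NZCV=0011
9: · MOVVC
10: · MOVMI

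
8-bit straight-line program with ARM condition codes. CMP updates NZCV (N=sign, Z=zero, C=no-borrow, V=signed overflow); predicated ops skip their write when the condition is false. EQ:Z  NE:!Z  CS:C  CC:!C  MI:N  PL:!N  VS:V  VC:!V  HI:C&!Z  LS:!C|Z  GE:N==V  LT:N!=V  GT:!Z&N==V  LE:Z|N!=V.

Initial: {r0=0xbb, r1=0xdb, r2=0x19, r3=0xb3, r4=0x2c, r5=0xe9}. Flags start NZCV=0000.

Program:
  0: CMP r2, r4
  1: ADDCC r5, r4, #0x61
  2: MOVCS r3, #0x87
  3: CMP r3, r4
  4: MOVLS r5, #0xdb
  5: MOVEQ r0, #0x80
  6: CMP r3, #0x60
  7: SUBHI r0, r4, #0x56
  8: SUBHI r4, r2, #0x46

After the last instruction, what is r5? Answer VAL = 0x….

[0] flags=1000 → (cmp)
[1] flags=1000 CC?T → r5=0x8d
[2] flags=1000 CS?F → skip
[3] flags=1010 → (cmp)
[4] flags=1010 LS?F → skip
[5] flags=1010 EQ?F → skip
[6] flags=0011 → (cmp)
[7] flags=0011 HI?T → r0=0xd6
[8] flags=0011 HI?T → r4=0xd3

VAL = 0x8d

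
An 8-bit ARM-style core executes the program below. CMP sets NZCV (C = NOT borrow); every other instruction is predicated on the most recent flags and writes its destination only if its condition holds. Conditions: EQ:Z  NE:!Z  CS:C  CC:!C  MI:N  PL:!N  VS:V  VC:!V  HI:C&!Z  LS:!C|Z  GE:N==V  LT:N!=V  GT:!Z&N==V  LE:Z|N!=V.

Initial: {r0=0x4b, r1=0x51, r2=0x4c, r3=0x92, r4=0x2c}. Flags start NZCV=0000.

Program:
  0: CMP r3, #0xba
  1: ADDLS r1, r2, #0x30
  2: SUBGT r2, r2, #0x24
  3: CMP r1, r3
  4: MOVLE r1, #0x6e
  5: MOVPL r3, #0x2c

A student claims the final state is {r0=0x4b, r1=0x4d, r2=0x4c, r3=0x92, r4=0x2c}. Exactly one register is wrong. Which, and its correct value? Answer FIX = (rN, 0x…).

[0] flags=1000 → (cmp)
[1] flags=1000 LS?T → r1=0x7c
[2] flags=1000 GT?F → skip
[3] flags=1001 → (cmp)
[4] flags=1001 LE?F → skip
[5] flags=1001 PL?F → skip

FIX = (r1, 0x7c)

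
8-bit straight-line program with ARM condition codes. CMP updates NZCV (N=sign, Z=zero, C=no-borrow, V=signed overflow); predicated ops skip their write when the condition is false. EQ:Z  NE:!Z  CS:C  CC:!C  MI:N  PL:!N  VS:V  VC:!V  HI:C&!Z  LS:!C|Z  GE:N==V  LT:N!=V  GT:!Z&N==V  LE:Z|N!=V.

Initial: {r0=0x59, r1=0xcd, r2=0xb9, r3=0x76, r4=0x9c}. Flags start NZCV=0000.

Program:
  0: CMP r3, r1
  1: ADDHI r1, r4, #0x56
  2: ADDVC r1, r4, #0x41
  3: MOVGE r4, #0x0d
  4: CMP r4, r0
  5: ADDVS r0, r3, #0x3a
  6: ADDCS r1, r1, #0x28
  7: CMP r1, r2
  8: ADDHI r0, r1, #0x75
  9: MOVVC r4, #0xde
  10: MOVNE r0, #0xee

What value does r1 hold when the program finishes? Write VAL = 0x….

[0] flags=1001 → (cmp)
[1] flags=1001 HI?F → skip
[2] flags=1001 VC?F → skip
[3] flags=1001 GE?T → r4=0x0d
[4] flags=1000 → (cmp)
[5] flags=1000 VS?F → skip
[6] flags=1000 CS?F → skip
[7] flags=0010 → (cmp)
[8] flags=0010 HI?T → r0=0x42
[9] flags=0010 VC?T → r4=0xde
[10] flags=0010 NE?T → r0=0xee

VAL = 0xcd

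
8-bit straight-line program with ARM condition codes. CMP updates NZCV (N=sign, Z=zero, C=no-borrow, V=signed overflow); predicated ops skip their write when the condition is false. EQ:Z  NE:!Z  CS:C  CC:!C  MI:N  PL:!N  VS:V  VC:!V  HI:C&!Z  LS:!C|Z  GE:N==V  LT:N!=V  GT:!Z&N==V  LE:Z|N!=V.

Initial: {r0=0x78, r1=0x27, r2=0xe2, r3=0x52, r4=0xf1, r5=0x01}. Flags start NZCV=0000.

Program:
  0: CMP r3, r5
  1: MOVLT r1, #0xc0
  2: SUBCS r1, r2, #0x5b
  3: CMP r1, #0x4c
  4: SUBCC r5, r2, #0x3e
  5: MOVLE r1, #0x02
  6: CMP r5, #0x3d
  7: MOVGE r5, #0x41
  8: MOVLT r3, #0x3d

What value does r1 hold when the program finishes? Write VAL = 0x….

[0] flags=0010 → (cmp)
[1] flags=0010 LT?F → skip
[2] flags=0010 CS?T → r1=0x87
[3] flags=0011 → (cmp)
[4] flags=0011 CC?F → skip
[5] flags=0011 LE?T → r1=0x02
[6] flags=1000 → (cmp)
[7] flags=1000 GE?F → skip
[8] flags=1000 LT?T → r3=0x3d

VAL = 0x02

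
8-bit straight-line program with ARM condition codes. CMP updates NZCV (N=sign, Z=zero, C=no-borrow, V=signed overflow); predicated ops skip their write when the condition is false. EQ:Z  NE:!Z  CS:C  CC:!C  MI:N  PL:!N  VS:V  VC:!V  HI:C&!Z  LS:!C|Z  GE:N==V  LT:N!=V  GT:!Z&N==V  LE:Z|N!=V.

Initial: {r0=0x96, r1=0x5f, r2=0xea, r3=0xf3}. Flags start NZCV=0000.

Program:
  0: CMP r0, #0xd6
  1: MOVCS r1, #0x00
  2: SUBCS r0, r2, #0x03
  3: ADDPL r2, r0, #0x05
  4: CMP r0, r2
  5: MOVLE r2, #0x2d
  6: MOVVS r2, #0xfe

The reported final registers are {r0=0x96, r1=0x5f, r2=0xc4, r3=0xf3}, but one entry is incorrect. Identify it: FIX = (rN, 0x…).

FIX = (r2, 0x2d)

0: ✓ CMP  NZCV=1000
1: · MOVCS
2: · SUBCS
3: · ADDPL
4: ✓ CMP  NZCV=1000
5: ✓ MOVLE  r2←0x2d
6: · MOVVS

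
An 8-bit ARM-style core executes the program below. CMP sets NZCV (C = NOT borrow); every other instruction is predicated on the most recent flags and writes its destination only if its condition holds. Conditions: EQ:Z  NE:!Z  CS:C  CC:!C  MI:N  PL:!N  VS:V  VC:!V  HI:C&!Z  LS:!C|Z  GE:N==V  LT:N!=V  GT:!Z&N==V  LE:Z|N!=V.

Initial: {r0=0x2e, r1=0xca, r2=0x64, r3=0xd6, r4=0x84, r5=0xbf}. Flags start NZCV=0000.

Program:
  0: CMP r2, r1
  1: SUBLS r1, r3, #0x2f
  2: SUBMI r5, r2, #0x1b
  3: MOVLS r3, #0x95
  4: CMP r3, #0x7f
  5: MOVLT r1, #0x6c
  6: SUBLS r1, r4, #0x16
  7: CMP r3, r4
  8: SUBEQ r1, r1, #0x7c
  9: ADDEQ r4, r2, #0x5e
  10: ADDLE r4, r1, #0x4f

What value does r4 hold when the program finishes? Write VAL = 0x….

[0] flags=1001 → (cmp)
[1] flags=1001 LS?T → r1=0xa7
[2] flags=1001 MI?T → r5=0x49
[3] flags=1001 LS?T → r3=0x95
[4] flags=0011 → (cmp)
[5] flags=0011 LT?T → r1=0x6c
[6] flags=0011 LS?F → skip
[7] flags=0010 → (cmp)
[8] flags=0010 EQ?F → skip
[9] flags=0010 EQ?F → skip
[10] flags=0010 LE?F → skip

VAL = 0x84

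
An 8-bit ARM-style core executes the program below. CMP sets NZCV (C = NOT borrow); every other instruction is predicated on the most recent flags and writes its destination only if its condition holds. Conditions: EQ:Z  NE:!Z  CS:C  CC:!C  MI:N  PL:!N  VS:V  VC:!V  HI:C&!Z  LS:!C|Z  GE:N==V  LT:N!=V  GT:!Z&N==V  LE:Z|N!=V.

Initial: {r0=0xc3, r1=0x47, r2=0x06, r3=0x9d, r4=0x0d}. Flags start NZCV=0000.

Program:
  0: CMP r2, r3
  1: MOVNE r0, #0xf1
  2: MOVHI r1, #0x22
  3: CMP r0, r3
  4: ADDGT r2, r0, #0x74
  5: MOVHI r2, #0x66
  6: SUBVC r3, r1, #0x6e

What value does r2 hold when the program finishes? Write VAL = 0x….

VAL = 0x66

0: ✓ CMP  NZCV=0000
1: ✓ MOVNE  r0←0xf1
2: · MOVHI
3: ✓ CMP  NZCV=0010
4: ✓ ADDGT  r2←0x65
5: ✓ MOVHI  r2←0x66
6: ✓ SUBVC  r3←0xd9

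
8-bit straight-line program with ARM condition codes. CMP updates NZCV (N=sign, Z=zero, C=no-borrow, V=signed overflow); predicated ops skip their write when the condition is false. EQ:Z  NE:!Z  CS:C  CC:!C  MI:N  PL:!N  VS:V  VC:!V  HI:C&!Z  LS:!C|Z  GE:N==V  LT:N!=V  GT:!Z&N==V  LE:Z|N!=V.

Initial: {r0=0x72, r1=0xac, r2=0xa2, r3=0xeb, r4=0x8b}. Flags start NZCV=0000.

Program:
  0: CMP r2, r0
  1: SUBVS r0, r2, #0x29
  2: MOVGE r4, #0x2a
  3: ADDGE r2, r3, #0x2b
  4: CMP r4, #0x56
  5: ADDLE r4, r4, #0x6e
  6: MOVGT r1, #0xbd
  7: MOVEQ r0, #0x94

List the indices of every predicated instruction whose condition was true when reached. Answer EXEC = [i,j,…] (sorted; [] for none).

[0] flags=0011 → (cmp)
[1] flags=0011 VS?T → r0=0x79
[2] flags=0011 GE?F → skip
[3] flags=0011 GE?F → skip
[4] flags=0011 → (cmp)
[5] flags=0011 LE?T → r4=0xf9
[6] flags=0011 GT?F → skip
[7] flags=0011 EQ?F → skip

EXEC = [1,5]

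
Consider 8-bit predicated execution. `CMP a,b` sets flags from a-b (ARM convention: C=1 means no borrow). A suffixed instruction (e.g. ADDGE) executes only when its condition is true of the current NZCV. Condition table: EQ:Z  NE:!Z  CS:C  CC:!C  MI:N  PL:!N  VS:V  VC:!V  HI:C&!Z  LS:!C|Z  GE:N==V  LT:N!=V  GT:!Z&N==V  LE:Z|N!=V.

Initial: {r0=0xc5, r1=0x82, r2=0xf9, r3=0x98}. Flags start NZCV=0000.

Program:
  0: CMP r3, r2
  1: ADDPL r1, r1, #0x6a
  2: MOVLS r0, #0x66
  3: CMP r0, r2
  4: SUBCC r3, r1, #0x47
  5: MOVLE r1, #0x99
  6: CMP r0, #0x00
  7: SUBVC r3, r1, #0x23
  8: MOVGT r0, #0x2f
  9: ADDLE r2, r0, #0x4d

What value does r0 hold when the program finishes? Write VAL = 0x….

0: ✓ CMP  NZCV=1000
1: · ADDPL
2: ✓ MOVLS  r0←0x66
3: ✓ CMP  NZCV=0000
4: ✓ SUBCC  r3←0x3b
5: · MOVLE
6: ✓ CMP  NZCV=0010
7: ✓ SUBVC  r3←0x5f
8: ✓ MOVGT  r0←0x2f
9: · ADDLE

VAL = 0x2f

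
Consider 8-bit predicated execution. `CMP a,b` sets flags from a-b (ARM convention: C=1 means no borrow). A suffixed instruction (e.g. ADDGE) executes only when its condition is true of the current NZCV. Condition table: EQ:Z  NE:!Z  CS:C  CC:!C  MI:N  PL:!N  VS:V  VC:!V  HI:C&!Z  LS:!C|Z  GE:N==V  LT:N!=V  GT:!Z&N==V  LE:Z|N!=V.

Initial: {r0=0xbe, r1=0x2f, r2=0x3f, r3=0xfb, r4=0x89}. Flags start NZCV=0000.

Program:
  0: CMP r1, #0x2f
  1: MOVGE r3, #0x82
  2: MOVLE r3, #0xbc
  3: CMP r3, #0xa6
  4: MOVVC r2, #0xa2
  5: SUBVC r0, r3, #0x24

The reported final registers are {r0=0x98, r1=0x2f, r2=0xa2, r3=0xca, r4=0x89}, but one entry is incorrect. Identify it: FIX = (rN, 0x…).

0: ✓ CMP  NZCV=0110
1: ✓ MOVGE  r3←0x82
2: ✓ MOVLE  r3←0xbc
3: ✓ CMP  NZCV=0010
4: ✓ MOVVC  r2←0xa2
5: ✓ SUBVC  r0←0x98

FIX = (r3, 0xbc)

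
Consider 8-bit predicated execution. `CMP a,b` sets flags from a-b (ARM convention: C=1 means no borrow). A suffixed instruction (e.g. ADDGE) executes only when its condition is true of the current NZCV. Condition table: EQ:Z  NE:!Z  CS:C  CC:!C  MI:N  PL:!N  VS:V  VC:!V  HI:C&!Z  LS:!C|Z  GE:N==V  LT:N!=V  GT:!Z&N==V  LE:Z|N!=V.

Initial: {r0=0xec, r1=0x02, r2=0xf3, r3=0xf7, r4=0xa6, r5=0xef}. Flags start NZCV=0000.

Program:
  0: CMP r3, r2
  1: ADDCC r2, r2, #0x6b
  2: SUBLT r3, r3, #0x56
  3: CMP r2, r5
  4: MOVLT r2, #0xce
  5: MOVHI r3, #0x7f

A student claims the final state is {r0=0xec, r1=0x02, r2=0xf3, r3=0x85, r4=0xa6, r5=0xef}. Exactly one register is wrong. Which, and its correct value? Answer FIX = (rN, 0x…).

0: ✓ CMP  NZCV=0010
1: · ADDCC
2: · SUBLT
3: ✓ CMP  NZCV=0010
4: · MOVLT
5: ✓ MOVHI  r3←0x7f

FIX = (r3, 0x7f)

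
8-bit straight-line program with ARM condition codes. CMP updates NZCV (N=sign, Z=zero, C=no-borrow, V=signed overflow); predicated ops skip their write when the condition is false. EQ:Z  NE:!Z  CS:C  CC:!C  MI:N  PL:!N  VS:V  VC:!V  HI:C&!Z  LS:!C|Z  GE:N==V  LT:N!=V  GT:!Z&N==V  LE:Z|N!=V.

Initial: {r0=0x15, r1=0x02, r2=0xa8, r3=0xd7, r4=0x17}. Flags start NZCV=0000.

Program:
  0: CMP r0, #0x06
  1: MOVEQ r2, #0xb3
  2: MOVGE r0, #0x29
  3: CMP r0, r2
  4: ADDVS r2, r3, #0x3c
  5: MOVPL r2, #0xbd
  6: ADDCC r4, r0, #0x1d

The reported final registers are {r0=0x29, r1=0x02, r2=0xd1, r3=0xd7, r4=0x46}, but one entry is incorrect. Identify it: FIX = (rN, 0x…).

FIX = (r2, 0x13)

[0] flags=0010 → (cmp)
[1] flags=0010 EQ?F → skip
[2] flags=0010 GE?T → r0=0x29
[3] flags=1001 → (cmp)
[4] flags=1001 VS?T → r2=0x13
[5] flags=1001 PL?F → skip
[6] flags=1001 CC?T → r4=0x46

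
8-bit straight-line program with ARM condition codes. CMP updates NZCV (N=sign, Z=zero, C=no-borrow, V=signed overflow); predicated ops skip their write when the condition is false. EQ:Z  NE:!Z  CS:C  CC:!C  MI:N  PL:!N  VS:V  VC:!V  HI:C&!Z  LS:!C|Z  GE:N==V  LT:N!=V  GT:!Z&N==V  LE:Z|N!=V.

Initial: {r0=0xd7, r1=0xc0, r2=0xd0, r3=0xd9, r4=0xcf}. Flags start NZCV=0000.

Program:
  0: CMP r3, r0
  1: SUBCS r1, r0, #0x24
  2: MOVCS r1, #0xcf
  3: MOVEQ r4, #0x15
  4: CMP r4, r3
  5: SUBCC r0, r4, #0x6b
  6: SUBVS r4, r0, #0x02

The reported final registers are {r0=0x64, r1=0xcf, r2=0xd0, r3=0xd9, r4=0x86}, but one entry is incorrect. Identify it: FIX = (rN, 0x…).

[0] flags=0010 → (cmp)
[1] flags=0010 CS?T → r1=0xb3
[2] flags=0010 CS?T → r1=0xcf
[3] flags=0010 EQ?F → skip
[4] flags=1000 → (cmp)
[5] flags=1000 CC?T → r0=0x64
[6] flags=1000 VS?F → skip

FIX = (r4, 0xcf)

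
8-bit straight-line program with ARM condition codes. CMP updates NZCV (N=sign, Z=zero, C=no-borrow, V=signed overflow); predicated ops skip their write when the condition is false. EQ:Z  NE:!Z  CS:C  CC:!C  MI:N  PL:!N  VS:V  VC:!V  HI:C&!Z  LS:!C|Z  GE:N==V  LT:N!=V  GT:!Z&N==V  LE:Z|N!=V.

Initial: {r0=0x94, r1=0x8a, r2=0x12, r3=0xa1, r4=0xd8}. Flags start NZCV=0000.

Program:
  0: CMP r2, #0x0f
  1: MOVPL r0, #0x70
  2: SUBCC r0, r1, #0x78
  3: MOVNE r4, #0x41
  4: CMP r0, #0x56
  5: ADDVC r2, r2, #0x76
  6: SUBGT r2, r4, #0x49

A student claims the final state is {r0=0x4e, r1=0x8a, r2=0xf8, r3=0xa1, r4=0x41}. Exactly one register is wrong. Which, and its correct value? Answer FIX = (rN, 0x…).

FIX = (r0, 0x70)

0: ✓ CMP  NZCV=0010
1: ✓ MOVPL  r0←0x70
2: · SUBCC
3: ✓ MOVNE  r4←0x41
4: ✓ CMP  NZCV=0010
5: ✓ ADDVC  r2←0x88
6: ✓ SUBGT  r2←0xf8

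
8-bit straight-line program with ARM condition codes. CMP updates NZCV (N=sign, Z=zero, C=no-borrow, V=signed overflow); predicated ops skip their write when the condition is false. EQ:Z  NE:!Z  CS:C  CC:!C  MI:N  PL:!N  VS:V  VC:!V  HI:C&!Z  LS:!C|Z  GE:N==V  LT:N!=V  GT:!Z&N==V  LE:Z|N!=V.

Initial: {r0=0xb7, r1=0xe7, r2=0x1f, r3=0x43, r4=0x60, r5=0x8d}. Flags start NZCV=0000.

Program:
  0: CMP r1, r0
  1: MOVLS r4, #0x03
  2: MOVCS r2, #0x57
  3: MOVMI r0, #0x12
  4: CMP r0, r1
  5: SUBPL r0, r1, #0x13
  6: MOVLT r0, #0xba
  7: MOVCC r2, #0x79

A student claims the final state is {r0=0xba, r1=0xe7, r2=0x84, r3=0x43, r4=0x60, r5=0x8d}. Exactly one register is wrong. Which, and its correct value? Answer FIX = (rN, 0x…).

[0] flags=0010 → (cmp)
[1] flags=0010 LS?F → skip
[2] flags=0010 CS?T → r2=0x57
[3] flags=0010 MI?F → skip
[4] flags=1000 → (cmp)
[5] flags=1000 PL?F → skip
[6] flags=1000 LT?T → r0=0xba
[7] flags=1000 CC?T → r2=0x79

FIX = (r2, 0x79)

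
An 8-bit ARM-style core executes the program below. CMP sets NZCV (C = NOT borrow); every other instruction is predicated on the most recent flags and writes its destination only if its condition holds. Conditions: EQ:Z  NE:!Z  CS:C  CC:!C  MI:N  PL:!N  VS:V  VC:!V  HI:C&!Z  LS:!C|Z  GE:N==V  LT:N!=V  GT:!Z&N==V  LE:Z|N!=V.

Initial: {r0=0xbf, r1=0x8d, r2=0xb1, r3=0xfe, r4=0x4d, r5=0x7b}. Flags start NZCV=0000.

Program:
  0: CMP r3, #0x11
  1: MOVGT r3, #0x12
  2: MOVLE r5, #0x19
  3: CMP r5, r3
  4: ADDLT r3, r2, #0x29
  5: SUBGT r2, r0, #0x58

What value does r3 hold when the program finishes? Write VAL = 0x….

0: ✓ CMP  NZCV=1010
1: · MOVGT
2: ✓ MOVLE  r5←0x19
3: ✓ CMP  NZCV=0000
4: · ADDLT
5: ✓ SUBGT  r2←0x67

VAL = 0xfe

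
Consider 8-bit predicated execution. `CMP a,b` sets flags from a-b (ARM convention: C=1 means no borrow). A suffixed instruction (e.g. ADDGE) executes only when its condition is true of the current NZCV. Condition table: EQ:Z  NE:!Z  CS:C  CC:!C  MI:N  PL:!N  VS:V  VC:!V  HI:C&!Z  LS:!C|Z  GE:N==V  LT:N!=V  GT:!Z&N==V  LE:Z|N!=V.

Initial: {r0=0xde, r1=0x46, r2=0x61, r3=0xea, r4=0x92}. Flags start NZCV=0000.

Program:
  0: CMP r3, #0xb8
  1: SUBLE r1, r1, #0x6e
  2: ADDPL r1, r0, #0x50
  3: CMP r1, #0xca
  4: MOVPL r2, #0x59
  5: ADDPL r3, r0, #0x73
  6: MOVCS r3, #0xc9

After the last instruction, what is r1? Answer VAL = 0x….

VAL = 0x2e

[0] flags=0010 → (cmp)
[1] flags=0010 LE?F → skip
[2] flags=0010 PL?T → r1=0x2e
[3] flags=0000 → (cmp)
[4] flags=0000 PL?T → r2=0x59
[5] flags=0000 PL?T → r3=0x51
[6] flags=0000 CS?F → skip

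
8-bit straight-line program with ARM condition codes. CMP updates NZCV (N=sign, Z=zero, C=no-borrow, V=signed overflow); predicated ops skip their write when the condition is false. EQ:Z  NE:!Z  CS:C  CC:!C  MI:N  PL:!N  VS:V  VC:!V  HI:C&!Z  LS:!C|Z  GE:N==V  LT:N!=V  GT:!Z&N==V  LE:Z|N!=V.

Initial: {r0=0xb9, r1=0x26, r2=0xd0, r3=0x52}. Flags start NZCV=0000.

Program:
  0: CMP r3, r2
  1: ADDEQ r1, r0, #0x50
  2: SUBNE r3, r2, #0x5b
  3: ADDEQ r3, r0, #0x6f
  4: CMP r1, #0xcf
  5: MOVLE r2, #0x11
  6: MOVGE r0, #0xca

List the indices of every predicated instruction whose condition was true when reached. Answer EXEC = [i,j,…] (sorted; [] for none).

0: ✓ CMP  NZCV=1001
1: · ADDEQ
2: ✓ SUBNE  r3←0x75
3: · ADDEQ
4: ✓ CMP  NZCV=0000
5: · MOVLE
6: ✓ MOVGE  r0←0xca

EXEC = [2,6]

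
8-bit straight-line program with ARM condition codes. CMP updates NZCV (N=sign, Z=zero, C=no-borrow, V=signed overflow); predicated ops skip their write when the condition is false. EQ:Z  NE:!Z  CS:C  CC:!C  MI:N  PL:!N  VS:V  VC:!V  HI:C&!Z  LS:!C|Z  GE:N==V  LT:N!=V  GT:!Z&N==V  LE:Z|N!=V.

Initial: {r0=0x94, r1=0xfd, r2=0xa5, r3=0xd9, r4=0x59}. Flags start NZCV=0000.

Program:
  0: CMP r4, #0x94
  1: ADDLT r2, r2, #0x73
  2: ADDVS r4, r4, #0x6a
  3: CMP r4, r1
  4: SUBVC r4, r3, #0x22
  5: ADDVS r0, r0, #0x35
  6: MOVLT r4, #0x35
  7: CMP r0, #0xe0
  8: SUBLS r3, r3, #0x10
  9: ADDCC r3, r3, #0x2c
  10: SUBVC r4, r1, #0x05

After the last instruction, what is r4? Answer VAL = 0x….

0: ✓ CMP  NZCV=1001
1: · ADDLT
2: ✓ ADDVS  r4←0xc3
3: ✓ CMP  NZCV=1000
4: ✓ SUBVC  r4←0xb7
5: · ADDVS
6: ✓ MOVLT  r4←0x35
7: ✓ CMP  NZCV=1000
8: ✓ SUBLS  r3←0xc9
9: ✓ ADDCC  r3←0xf5
10: ✓ SUBVC  r4←0xf8

VAL = 0xf8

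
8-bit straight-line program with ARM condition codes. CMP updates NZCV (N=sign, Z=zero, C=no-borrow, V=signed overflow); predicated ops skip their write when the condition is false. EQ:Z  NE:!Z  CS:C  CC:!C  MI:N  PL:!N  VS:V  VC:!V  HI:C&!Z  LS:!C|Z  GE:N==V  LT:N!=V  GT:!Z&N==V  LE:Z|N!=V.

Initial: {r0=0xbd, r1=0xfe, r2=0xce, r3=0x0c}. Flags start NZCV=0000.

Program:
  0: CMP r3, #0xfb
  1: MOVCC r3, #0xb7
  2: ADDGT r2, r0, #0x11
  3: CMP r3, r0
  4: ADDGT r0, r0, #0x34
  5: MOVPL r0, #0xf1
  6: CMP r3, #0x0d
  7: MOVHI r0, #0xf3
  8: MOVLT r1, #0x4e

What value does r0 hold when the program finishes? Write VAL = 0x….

VAL = 0xf3

0: ✓ CMP  NZCV=0000
1: ✓ MOVCC  r3←0xb7
2: ✓ ADDGT  r2←0xce
3: ✓ CMP  NZCV=1000
4: · ADDGT
5: · MOVPL
6: ✓ CMP  NZCV=1010
7: ✓ MOVHI  r0←0xf3
8: ✓ MOVLT  r1←0x4e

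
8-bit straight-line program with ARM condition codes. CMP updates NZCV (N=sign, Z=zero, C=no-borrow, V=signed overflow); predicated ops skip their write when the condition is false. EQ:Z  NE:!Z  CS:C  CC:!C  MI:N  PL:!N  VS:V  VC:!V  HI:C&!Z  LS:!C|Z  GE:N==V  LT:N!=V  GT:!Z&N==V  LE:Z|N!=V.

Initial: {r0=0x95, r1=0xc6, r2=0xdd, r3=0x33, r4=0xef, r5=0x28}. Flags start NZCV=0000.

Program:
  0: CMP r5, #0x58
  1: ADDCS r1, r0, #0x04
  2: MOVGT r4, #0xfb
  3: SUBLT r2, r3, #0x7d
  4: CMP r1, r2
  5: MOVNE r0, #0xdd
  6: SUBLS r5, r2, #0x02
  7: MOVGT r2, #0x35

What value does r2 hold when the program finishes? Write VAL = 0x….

VAL = 0x35

0: ✓ CMP  NZCV=1000
1: · ADDCS
2: · MOVGT
3: ✓ SUBLT  r2←0xb6
4: ✓ CMP  NZCV=0010
5: ✓ MOVNE  r0←0xdd
6: · SUBLS
7: ✓ MOVGT  r2←0x35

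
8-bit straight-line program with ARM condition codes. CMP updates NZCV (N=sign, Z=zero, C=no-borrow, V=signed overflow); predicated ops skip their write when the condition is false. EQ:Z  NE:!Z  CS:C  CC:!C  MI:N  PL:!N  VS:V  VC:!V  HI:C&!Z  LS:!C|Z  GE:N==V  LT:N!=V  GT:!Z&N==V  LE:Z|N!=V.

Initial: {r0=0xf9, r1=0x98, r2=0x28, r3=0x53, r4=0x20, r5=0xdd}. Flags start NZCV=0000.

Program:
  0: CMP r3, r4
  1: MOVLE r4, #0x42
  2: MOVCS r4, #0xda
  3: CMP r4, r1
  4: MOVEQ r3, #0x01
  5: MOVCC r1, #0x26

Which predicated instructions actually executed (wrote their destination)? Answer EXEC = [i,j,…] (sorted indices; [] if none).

EXEC = [2]

[0] flags=0010 → (cmp)
[1] flags=0010 LE?F → skip
[2] flags=0010 CS?T → r4=0xda
[3] flags=0010 → (cmp)
[4] flags=0010 EQ?F → skip
[5] flags=0010 CC?F → skip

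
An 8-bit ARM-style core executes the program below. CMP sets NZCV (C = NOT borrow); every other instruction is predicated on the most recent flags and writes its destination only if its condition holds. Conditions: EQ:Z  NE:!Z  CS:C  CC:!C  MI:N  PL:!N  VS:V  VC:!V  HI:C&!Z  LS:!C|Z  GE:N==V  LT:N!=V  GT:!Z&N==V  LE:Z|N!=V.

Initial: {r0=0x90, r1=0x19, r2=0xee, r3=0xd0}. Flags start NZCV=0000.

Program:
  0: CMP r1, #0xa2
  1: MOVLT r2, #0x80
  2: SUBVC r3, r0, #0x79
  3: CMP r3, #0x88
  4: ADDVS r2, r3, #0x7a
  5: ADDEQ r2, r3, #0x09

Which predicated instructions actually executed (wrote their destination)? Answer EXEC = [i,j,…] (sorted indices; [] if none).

EXEC = [2,4]

0: ✓ CMP  NZCV=0000
1: · MOVLT
2: ✓ SUBVC  r3←0x17
3: ✓ CMP  NZCV=1001
4: ✓ ADDVS  r2←0x91
5: · ADDEQ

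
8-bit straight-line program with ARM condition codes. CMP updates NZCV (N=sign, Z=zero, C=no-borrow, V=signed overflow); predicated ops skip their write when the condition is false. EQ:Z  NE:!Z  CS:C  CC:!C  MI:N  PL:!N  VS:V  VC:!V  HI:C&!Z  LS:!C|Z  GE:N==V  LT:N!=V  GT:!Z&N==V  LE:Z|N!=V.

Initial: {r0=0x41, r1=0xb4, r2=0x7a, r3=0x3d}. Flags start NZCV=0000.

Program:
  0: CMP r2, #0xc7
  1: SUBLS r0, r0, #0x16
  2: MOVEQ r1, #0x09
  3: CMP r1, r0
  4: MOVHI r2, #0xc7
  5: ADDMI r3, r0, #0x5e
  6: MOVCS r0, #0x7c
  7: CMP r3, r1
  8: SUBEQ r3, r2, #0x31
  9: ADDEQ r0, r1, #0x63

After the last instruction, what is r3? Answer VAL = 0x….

[0] flags=1001 → (cmp)
[1] flags=1001 LS?T → r0=0x2b
[2] flags=1001 EQ?F → skip
[3] flags=1010 → (cmp)
[4] flags=1010 HI?T → r2=0xc7
[5] flags=1010 MI?T → r3=0x89
[6] flags=1010 CS?T → r0=0x7c
[7] flags=1000 → (cmp)
[8] flags=1000 EQ?F → skip
[9] flags=1000 EQ?F → skip

VAL = 0x89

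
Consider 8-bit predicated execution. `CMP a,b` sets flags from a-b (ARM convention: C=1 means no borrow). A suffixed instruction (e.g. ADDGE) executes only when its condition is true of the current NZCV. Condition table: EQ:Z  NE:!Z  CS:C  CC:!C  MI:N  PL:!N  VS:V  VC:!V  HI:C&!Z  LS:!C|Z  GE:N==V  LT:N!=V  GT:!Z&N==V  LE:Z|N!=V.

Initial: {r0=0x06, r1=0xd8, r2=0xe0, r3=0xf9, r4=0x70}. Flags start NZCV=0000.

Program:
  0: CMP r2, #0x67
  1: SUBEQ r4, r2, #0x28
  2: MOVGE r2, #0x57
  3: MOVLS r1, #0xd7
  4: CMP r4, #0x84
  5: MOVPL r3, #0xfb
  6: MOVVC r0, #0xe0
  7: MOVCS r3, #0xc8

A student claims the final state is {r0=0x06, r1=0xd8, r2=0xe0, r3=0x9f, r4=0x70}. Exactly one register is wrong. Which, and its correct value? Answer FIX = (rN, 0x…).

FIX = (r3, 0xf9)

0: ✓ CMP  NZCV=0011
1: · SUBEQ
2: · MOVGE
3: · MOVLS
4: ✓ CMP  NZCV=1001
5: · MOVPL
6: · MOVVC
7: · MOVCS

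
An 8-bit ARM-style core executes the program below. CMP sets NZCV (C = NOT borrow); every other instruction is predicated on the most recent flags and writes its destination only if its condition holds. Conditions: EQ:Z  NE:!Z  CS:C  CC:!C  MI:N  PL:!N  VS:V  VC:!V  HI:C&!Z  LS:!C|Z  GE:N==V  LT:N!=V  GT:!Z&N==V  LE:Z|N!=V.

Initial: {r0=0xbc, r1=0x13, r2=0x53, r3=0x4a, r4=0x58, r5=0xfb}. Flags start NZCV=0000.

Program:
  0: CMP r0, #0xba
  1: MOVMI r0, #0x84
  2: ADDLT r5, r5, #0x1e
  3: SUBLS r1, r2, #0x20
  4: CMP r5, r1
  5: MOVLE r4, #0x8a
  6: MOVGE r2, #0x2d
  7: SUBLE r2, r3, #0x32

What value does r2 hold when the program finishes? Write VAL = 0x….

0: ✓ CMP  NZCV=0010
1: · MOVMI
2: · ADDLT
3: · SUBLS
4: ✓ CMP  NZCV=1010
5: ✓ MOVLE  r4←0x8a
6: · MOVGE
7: ✓ SUBLE  r2←0x18

VAL = 0x18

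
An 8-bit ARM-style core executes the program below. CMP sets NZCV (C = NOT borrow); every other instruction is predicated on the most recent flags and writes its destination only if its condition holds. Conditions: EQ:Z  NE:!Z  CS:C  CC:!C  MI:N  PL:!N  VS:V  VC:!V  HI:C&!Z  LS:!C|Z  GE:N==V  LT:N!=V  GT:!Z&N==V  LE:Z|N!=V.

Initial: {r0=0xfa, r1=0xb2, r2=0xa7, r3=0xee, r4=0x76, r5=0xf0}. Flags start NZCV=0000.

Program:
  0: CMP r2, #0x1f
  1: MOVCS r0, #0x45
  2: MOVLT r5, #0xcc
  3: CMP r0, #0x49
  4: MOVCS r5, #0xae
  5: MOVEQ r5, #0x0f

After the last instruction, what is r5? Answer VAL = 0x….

VAL = 0xcc

[0] flags=1010 → (cmp)
[1] flags=1010 CS?T → r0=0x45
[2] flags=1010 LT?T → r5=0xcc
[3] flags=1000 → (cmp)
[4] flags=1000 CS?F → skip
[5] flags=1000 EQ?F → skip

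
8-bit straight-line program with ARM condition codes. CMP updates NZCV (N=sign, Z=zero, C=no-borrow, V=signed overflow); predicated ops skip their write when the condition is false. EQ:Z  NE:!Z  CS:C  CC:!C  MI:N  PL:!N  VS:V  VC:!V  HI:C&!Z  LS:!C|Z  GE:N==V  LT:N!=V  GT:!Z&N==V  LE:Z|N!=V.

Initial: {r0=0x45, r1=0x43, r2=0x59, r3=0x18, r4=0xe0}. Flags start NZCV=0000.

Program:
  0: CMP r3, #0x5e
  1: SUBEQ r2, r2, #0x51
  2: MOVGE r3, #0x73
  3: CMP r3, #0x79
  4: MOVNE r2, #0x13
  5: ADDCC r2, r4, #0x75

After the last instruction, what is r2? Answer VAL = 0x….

0: ✓ CMP  NZCV=1000
1: · SUBEQ
2: · MOVGE
3: ✓ CMP  NZCV=1000
4: ✓ MOVNE  r2←0x13
5: ✓ ADDCC  r2←0x55

VAL = 0x55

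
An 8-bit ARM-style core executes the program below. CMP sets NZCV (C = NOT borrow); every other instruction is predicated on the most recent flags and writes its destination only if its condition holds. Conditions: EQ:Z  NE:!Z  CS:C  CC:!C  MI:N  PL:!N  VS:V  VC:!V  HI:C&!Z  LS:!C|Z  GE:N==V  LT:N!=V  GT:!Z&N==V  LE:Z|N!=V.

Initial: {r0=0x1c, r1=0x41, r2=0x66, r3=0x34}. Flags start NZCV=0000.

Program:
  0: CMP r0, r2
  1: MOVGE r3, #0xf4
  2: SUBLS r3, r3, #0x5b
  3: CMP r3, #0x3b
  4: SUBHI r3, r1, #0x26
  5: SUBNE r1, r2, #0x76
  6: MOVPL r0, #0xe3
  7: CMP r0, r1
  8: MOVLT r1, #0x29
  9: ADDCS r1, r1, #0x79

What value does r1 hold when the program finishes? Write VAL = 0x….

0: ✓ CMP  NZCV=1000
1: · MOVGE
2: ✓ SUBLS  r3←0xd9
3: ✓ CMP  NZCV=1010
4: ✓ SUBHI  r3←0x1b
5: ✓ SUBNE  r1←0xf0
6: · MOVPL
7: ✓ CMP  NZCV=0000
8: · MOVLT
9: · ADDCS

VAL = 0xf0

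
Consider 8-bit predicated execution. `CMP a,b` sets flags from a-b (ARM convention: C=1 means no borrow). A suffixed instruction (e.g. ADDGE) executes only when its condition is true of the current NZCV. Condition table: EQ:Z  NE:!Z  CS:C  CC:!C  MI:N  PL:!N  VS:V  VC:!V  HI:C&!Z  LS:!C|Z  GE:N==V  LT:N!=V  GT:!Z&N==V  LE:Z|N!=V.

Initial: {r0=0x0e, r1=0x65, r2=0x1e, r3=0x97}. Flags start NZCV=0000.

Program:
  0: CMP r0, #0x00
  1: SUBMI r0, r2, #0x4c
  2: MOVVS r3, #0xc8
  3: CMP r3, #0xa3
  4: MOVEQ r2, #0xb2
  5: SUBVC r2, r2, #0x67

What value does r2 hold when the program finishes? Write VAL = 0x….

VAL = 0xb7

[0] flags=0010 → (cmp)
[1] flags=0010 MI?F → skip
[2] flags=0010 VS?F → skip
[3] flags=1000 → (cmp)
[4] flags=1000 EQ?F → skip
[5] flags=1000 VC?T → r2=0xb7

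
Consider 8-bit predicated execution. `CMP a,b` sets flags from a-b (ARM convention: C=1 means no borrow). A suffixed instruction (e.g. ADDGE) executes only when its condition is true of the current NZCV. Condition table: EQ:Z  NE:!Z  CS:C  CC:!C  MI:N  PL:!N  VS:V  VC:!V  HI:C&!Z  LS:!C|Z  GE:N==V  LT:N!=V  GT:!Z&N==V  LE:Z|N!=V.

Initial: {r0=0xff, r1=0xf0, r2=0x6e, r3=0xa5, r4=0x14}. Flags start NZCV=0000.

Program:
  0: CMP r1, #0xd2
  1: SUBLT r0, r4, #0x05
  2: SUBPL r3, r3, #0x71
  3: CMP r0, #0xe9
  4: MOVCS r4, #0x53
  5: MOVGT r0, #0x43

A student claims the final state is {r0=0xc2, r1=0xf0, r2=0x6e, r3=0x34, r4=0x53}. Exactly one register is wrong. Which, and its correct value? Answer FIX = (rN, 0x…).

0: ✓ CMP  NZCV=0010
1: · SUBLT
2: ✓ SUBPL  r3←0x34
3: ✓ CMP  NZCV=0010
4: ✓ MOVCS  r4←0x53
5: ✓ MOVGT  r0←0x43

FIX = (r0, 0x43)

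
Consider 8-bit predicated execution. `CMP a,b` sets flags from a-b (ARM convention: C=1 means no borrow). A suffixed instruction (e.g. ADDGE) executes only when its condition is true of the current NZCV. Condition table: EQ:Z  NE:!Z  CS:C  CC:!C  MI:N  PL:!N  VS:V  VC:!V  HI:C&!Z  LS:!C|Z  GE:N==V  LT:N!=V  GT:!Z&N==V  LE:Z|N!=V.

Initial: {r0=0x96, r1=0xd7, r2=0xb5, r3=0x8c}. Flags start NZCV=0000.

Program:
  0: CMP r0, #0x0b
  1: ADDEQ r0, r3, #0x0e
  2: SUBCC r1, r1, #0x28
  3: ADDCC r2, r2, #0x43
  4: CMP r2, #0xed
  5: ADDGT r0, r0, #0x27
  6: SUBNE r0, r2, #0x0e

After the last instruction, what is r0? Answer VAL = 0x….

VAL = 0xa7

[0] flags=1010 → (cmp)
[1] flags=1010 EQ?F → skip
[2] flags=1010 CC?F → skip
[3] flags=1010 CC?F → skip
[4] flags=1000 → (cmp)
[5] flags=1000 GT?F → skip
[6] flags=1000 NE?T → r0=0xa7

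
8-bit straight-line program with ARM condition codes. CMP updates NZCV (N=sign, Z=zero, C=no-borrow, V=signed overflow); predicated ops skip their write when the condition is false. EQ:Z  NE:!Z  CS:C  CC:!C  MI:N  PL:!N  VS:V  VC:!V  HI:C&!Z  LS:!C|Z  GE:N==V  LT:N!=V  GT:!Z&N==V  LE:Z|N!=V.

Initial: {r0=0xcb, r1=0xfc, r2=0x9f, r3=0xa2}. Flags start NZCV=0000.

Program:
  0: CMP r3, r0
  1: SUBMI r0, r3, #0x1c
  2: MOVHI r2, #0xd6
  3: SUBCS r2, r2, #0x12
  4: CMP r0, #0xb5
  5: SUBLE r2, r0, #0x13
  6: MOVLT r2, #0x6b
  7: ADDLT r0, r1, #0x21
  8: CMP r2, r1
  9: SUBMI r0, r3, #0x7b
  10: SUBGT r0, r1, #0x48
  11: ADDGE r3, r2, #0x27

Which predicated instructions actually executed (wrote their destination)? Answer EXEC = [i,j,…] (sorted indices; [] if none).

EXEC = [1,5,6,7,10,11]

0: ✓ CMP  NZCV=1000
1: ✓ SUBMI  r0←0x86
2: · MOVHI
3: · SUBCS
4: ✓ CMP  NZCV=1000
5: ✓ SUBLE  r2←0x73
6: ✓ MOVLT  r2←0x6b
7: ✓ ADDLT  r0←0x1d
8: ✓ CMP  NZCV=0000
9: · SUBMI
10: ✓ SUBGT  r0←0xb4
11: ✓ ADDGE  r3←0x92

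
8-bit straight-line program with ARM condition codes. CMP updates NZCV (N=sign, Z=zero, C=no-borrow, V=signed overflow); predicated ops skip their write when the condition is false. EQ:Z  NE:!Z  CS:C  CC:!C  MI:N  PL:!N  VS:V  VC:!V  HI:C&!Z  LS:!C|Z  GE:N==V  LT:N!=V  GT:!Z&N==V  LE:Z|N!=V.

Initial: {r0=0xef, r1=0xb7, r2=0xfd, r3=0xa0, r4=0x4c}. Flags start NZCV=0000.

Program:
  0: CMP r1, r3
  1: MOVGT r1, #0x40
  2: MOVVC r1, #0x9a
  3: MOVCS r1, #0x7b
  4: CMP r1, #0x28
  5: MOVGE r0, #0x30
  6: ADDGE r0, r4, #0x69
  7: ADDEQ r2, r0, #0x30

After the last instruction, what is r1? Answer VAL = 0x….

VAL = 0x7b

0: ✓ CMP  NZCV=0010
1: ✓ MOVGT  r1←0x40
2: ✓ MOVVC  r1←0x9a
3: ✓ MOVCS  r1←0x7b
4: ✓ CMP  NZCV=0010
5: ✓ MOVGE  r0←0x30
6: ✓ ADDGE  r0←0xb5
7: · ADDEQ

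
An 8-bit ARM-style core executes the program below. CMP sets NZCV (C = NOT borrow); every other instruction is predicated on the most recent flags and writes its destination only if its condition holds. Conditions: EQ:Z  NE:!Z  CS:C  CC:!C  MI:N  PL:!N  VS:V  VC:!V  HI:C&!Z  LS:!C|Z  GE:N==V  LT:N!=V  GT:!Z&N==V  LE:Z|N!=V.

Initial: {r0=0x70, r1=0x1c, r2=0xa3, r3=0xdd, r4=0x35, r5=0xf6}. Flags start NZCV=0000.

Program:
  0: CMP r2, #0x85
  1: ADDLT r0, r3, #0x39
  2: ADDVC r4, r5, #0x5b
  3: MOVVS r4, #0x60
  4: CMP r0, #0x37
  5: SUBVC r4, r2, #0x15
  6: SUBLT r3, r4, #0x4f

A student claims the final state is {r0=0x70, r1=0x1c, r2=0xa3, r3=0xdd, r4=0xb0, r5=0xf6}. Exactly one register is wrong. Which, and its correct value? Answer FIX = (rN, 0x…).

FIX = (r4, 0x8e)

[0] flags=0010 → (cmp)
[1] flags=0010 LT?F → skip
[2] flags=0010 VC?T → r4=0x51
[3] flags=0010 VS?F → skip
[4] flags=0010 → (cmp)
[5] flags=0010 VC?T → r4=0x8e
[6] flags=0010 LT?F → skip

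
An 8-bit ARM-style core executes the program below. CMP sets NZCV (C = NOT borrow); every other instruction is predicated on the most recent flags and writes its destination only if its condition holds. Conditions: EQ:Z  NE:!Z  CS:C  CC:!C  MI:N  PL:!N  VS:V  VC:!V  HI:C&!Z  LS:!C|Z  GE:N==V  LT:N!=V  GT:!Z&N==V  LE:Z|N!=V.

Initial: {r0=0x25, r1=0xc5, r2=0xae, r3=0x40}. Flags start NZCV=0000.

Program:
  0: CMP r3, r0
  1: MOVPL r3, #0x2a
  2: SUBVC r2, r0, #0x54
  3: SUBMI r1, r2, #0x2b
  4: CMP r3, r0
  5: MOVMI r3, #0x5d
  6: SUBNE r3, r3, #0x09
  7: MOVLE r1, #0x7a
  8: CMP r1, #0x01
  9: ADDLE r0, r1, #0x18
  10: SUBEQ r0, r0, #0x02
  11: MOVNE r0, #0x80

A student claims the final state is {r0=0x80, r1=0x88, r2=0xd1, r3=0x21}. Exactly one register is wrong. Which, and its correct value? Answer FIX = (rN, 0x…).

[0] flags=0010 → (cmp)
[1] flags=0010 PL?T → r3=0x2a
[2] flags=0010 VC?T → r2=0xd1
[3] flags=0010 MI?F → skip
[4] flags=0010 → (cmp)
[5] flags=0010 MI?F → skip
[6] flags=0010 NE?T → r3=0x21
[7] flags=0010 LE?F → skip
[8] flags=1010 → (cmp)
[9] flags=1010 LE?T → r0=0xdd
[10] flags=1010 EQ?F → skip
[11] flags=1010 NE?T → r0=0x80

FIX = (r1, 0xc5)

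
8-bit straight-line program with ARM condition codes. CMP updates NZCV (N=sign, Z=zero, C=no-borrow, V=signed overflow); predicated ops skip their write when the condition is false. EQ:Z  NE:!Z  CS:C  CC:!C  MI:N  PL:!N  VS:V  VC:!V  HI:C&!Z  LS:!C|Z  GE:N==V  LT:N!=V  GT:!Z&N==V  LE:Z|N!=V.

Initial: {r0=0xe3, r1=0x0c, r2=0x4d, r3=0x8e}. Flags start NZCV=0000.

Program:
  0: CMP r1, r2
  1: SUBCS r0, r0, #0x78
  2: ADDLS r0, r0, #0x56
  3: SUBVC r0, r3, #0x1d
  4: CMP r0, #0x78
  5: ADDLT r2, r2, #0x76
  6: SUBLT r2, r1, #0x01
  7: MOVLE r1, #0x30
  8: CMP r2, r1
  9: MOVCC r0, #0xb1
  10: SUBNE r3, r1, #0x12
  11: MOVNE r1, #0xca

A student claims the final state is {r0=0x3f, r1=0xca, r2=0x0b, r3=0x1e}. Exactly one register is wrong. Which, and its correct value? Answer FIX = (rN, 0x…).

0: ✓ CMP  NZCV=1000
1: · SUBCS
2: ✓ ADDLS  r0←0x39
3: ✓ SUBVC  r0←0x71
4: ✓ CMP  NZCV=1000
5: ✓ ADDLT  r2←0xc3
6: ✓ SUBLT  r2←0x0b
7: ✓ MOVLE  r1←0x30
8: ✓ CMP  NZCV=1000
9: ✓ MOVCC  r0←0xb1
10: ✓ SUBNE  r3←0x1e
11: ✓ MOVNE  r1←0xca

FIX = (r0, 0xb1)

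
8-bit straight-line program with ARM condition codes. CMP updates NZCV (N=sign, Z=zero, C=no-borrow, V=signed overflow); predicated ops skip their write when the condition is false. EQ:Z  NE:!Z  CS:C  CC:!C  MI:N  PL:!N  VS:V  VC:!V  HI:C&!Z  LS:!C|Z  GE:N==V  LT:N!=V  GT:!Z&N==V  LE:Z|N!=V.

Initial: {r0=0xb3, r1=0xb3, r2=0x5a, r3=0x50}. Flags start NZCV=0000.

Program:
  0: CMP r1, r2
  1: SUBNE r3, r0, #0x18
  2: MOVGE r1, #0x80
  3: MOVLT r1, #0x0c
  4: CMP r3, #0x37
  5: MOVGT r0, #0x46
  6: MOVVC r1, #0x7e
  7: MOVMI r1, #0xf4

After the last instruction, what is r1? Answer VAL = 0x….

VAL = 0x0c

0: ✓ CMP  NZCV=0011
1: ✓ SUBNE  r3←0x9b
2: · MOVGE
3: ✓ MOVLT  r1←0x0c
4: ✓ CMP  NZCV=0011
5: · MOVGT
6: · MOVVC
7: · MOVMI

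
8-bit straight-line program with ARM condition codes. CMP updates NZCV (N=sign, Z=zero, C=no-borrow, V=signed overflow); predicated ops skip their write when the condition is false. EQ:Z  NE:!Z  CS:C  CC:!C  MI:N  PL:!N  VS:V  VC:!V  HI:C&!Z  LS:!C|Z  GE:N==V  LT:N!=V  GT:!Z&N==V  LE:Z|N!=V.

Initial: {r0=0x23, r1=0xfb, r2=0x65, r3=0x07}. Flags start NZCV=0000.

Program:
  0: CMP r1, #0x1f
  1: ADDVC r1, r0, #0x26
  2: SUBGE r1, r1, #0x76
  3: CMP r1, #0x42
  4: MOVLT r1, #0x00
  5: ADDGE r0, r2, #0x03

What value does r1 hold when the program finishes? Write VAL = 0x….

0: ✓ CMP  NZCV=1010
1: ✓ ADDVC  r1←0x49
2: · SUBGE
3: ✓ CMP  NZCV=0010
4: · MOVLT
5: ✓ ADDGE  r0←0x68

VAL = 0x49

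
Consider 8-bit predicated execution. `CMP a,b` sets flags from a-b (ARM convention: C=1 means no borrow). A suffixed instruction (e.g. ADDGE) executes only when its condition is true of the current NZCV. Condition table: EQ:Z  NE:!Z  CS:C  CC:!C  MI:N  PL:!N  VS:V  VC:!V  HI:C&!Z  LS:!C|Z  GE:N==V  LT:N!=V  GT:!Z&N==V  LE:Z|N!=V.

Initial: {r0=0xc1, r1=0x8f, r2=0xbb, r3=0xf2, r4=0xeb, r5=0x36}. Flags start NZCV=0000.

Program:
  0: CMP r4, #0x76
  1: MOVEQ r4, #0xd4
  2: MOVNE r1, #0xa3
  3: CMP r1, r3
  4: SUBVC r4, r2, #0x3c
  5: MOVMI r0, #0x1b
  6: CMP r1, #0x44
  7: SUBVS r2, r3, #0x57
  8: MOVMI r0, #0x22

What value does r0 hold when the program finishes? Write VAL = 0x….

VAL = 0x1b

0: ✓ CMP  NZCV=0011
1: · MOVEQ
2: ✓ MOVNE  r1←0xa3
3: ✓ CMP  NZCV=1000
4: ✓ SUBVC  r4←0x7f
5: ✓ MOVMI  r0←0x1b
6: ✓ CMP  NZCV=0011
7: ✓ SUBVS  r2←0x9b
8: · MOVMI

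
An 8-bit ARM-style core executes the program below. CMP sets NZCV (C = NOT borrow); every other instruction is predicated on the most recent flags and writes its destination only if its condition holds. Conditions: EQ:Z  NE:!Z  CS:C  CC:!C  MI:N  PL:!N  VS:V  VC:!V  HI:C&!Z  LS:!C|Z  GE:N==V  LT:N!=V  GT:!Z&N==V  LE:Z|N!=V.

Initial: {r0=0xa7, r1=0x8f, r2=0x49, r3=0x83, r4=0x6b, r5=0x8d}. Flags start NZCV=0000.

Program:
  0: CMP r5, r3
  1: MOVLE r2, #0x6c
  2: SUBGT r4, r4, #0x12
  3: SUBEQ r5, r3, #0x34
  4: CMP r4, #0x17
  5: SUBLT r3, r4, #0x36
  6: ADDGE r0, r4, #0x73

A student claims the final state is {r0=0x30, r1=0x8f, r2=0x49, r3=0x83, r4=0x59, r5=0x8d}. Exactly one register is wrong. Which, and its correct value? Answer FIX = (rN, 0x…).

FIX = (r0, 0xcc)

[0] flags=0010 → (cmp)
[1] flags=0010 LE?F → skip
[2] flags=0010 GT?T → r4=0x59
[3] flags=0010 EQ?F → skip
[4] flags=0010 → (cmp)
[5] flags=0010 LT?F → skip
[6] flags=0010 GE?T → r0=0xcc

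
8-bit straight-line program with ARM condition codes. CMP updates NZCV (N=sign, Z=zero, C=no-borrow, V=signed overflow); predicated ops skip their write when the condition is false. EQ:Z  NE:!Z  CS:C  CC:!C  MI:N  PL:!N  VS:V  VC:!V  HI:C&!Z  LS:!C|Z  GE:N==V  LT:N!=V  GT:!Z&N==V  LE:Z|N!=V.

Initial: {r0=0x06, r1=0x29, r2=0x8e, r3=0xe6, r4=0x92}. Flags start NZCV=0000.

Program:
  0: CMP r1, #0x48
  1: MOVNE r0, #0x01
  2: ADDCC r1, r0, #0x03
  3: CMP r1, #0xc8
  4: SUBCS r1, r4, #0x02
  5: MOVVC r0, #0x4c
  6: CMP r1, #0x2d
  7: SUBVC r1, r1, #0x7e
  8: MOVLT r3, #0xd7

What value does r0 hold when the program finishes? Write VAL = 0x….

[0] flags=1000 → (cmp)
[1] flags=1000 NE?T → r0=0x01
[2] flags=1000 CC?T → r1=0x04
[3] flags=0000 → (cmp)
[4] flags=0000 CS?F → skip
[5] flags=0000 VC?T → r0=0x4c
[6] flags=1000 → (cmp)
[7] flags=1000 VC?T → r1=0x86
[8] flags=1000 LT?T → r3=0xd7

VAL = 0x4c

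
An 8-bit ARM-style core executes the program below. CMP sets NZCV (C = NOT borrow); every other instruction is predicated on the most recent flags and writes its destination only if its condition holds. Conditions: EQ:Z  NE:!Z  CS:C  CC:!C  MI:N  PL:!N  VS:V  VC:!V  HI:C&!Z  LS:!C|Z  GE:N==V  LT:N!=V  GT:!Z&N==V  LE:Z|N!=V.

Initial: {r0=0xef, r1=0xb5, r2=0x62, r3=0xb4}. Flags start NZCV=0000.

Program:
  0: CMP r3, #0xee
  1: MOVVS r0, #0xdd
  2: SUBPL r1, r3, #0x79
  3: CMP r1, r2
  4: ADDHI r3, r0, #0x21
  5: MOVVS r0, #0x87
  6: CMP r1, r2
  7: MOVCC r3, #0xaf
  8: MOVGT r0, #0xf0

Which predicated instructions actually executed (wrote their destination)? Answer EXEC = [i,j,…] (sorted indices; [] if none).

0: ✓ CMP  NZCV=1000
1: · MOVVS
2: · SUBPL
3: ✓ CMP  NZCV=0011
4: ✓ ADDHI  r3←0x10
5: ✓ MOVVS  r0←0x87
6: ✓ CMP  NZCV=0011
7: · MOVCC
8: · MOVGT

EXEC = [4,5]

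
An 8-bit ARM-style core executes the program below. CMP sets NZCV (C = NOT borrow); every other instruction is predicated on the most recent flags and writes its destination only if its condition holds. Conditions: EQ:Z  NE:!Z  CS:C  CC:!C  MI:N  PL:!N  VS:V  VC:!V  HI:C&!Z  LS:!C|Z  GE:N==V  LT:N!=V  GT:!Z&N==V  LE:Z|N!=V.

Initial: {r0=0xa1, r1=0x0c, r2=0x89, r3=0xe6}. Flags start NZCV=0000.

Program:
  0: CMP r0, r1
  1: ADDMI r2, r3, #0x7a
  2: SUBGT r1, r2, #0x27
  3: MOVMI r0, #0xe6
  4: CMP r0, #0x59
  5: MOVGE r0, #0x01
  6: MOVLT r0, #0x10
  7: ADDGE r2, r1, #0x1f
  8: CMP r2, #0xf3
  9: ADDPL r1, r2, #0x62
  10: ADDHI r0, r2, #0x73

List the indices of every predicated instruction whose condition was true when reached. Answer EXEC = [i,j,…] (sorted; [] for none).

0: ✓ CMP  NZCV=1010
1: ✓ ADDMI  r2←0x60
2: · SUBGT
3: ✓ MOVMI  r0←0xe6
4: ✓ CMP  NZCV=1010
5: · MOVGE
6: ✓ MOVLT  r0←0x10
7: · ADDGE
8: ✓ CMP  NZCV=0000
9: ✓ ADDPL  r1←0xc2
10: · ADDHI

EXEC = [1,3,6,9]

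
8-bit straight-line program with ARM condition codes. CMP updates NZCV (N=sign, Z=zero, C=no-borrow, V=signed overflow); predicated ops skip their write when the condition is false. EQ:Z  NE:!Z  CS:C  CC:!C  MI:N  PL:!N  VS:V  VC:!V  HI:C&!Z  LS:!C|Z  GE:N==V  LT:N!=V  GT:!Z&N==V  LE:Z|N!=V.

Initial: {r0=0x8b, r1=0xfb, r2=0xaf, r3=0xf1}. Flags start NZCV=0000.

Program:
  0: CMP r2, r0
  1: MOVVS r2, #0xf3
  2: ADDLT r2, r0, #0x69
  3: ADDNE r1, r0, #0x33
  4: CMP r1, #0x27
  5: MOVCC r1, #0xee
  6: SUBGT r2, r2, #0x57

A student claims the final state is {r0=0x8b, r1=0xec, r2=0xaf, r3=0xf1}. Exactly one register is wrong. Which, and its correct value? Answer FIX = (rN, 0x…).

0: ✓ CMP  NZCV=0010
1: · MOVVS
2: · ADDLT
3: ✓ ADDNE  r1←0xbe
4: ✓ CMP  NZCV=1010
5: · MOVCC
6: · SUBGT

FIX = (r1, 0xbe)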